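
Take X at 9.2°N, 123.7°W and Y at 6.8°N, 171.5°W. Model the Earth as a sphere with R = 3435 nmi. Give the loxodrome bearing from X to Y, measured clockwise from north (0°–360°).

267.1°

Δψ = ln[tan(π/4+φ₂/2)/tan(π/4+φ₁/2)] = -0.0423
Δλ = -0.8343 rad (taken the short way round)
course = atan2(Δλ, Δψ) = 267.10°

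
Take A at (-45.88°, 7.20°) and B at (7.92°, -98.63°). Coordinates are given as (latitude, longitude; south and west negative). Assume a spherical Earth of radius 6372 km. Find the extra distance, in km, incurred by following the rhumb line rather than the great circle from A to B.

314 km

Great circle: cos σ = sin φ₁ sin φ₂ + cos φ₁ cos φ₂ cos Δλ,  σ = 1.8619 rad → d_gc = 11864.0 km
Rhumb line: Δψ = +1.0419, q = Δφ/Δψ = 0.9012, d_rh = R√(Δφ²+q²Δλ²) = 12177.9 km
Excess = 12177.9 − 11864.0 = 313.9 ≈ 314 km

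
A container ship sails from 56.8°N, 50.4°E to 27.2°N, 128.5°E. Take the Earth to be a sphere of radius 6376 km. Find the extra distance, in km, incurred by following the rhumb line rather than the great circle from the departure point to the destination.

Great circle: cos σ = sin φ₁ sin φ₂ + cos φ₁ cos φ₂ cos Δλ,  σ = 1.0668 rad → d_gc = 6802.1 km
Rhumb line: Δψ = -0.7166, q = Δφ/Δψ = 0.7209, d_rh = R√(Δφ²+q²Δλ²) = 7078.4 km
Excess = 7078.4 − 6802.1 = 276.3 ≈ 276 km

276 km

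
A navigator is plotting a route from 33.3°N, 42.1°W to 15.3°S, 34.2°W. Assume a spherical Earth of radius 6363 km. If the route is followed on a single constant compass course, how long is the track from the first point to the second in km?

5462 km

Rhumb course C = atan2(Δλ, Δψ) with Δψ = ln[tan(π/4+φ₂/2)/tan(π/4+φ₁/2)] = -0.8872, Δλ = +0.1379 → C = 171.17°
d = R·|Δφ| / |cos C| = 6363·0.84823 / 0.98814 = 5462 km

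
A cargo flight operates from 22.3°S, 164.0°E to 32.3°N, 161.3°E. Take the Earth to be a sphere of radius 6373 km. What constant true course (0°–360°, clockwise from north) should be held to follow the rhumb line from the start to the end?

Meridional parts: M(φ₁)=-0.3994, M(φ₂)=+0.5962 → ΔM = +0.9956;  Δλ = -0.0471 rad
tan C = Δλ / ΔM = -0.0473 → C = 357.29°

357.3°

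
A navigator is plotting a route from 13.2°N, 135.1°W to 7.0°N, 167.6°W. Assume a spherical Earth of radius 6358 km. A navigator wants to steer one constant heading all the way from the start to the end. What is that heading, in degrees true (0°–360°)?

259.0°

Meridional parts: M(φ₁)=+0.2324, M(φ₂)=+0.1225 → ΔM = -0.1100;  Δλ = -0.5672 rad
tan C = Δλ / ΔM = +5.1580 → C = 259.03°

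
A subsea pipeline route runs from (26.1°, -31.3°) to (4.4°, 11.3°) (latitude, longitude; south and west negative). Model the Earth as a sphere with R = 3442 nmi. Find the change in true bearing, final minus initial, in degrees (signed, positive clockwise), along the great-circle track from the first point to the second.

Initial bearing θ₁ = atan2(sin Δλ cos φ₂, cos φ₁ sin φ₂ − sin φ₁ cos φ₂ cos Δλ) = 110.62°
Final bearing θ₂ = (initial bearing from the destination back to the start) + 180° = 122.55°
Δθ = θ₂ − θ₁ = +11.9°

+11.9°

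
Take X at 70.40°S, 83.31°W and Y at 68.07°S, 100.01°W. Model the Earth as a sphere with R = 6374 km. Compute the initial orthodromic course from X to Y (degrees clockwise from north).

θ = atan2( sin Δλ·cos φ₂ ,  cos φ₁ sin φ₂ − sin φ₁ cos φ₂ cos Δλ )
  = atan2(-0.1073, +0.0258) = 283.53°

283.5°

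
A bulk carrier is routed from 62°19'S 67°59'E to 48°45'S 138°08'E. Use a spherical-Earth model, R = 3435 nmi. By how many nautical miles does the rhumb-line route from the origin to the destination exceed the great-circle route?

109 nmi

Great circle: cos σ = sin φ₁ sin φ₂ + cos φ₁ cos φ₂ cos Δλ,  σ = 0.6923 rad → d_gc = 2378.0 nmi
Rhumb line: Δψ = +0.4236, q = Δφ/Δψ = 0.5589, d_rh = R√(Δφ²+q²Δλ²) = 2487.3 nmi
Excess = 2487.3 − 2378.0 = 109.3 ≈ 109 nmi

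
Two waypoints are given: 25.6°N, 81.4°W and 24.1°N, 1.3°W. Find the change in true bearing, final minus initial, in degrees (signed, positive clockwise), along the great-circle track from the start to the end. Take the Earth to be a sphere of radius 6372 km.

Initial bearing θ₁ = atan2(sin Δλ cos φ₂, cos φ₁ sin φ₂ − sin φ₁ cos φ₂ cos Δλ) = 71.53°
Final bearing θ₂ = (initial bearing from the destination back to the start) + 180° = 110.44°
Δθ = θ₂ − θ₁ = +38.9°

+38.9°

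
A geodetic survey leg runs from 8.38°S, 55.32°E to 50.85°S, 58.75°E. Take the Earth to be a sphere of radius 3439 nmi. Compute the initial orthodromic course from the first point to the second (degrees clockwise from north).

176.8°

θ = atan2( sin Δλ·cos φ₂ ,  cos φ₁ sin φ₂ − sin φ₁ cos φ₂ cos Δλ )
  = atan2(+0.0378, -0.6754) = 176.80°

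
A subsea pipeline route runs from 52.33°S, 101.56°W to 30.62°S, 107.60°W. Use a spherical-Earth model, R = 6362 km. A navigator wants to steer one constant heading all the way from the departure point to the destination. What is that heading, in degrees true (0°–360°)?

348.4°

Meridional parts: M(φ₁)=-1.0756, M(φ₂)=-0.5618 → ΔM = +0.5137;  Δλ = -0.1054 rad
tan C = Δλ / ΔM = -0.2052 → C = 348.40°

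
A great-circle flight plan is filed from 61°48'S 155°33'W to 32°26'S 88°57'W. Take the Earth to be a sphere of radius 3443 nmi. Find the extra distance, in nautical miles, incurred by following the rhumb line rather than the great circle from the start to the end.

Great circle: cos σ = sin φ₁ sin φ₂ + cos φ₁ cos φ₂ cos Δλ,  σ = 0.8879 rad → d_gc = 3057.0 nmi
Rhumb line: Δψ = +0.7826, q = Δφ/Δψ = 0.6549, d_rh = R√(Δφ²+q²Δλ²) = 3159.8 nmi
Excess = 3159.8 − 3057.0 = 102.8 ≈ 103 nmi

103 nmi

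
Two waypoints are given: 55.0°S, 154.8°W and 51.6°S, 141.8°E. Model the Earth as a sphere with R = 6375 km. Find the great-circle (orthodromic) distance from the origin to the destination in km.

4086 km

cos σ = sin φ₁ sin φ₂ + cos φ₁ cos φ₂ cos Δλ
      = sin(-55.00°)sin(-51.60°) + cos(-55.00°)cos(-51.60°)cos(-63.40°) = 0.8015
σ = 36.727° → d = Rσ = 6375·0.64101 = 4086 km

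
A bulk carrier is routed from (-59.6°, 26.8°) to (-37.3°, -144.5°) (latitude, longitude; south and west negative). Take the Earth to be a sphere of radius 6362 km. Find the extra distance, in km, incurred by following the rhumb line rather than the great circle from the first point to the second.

Great circle: cos σ = sin φ₁ sin φ₂ + cos φ₁ cos φ₂ cos Δλ,  σ = 1.4457 rad → d_gc = 9197.6 km
Rhumb line: Δψ = +0.6005, q = Δφ/Δψ = 0.6481, d_rh = R√(Δφ²+q²Δλ²) = 12573.9 km
Excess = 12573.9 − 9197.6 = 3376.3 ≈ 3376 km

3376 km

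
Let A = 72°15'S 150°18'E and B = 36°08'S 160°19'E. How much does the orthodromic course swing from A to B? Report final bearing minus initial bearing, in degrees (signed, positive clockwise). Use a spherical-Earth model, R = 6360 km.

At departure: θ₁ = atan2(sin Δλ cos φ₂, cos φ₁ sin φ₂ − sin φ₁ cos φ₂ cos Δλ) = 13.67°
At arrival: θ₂ = atan2(sin Δλ cos φ₁, −cos φ₂ sin φ₁ + sin φ₂ cos φ₁ cos Δλ) = 5.12°
Δθ = θ₂ − θ₁ = -8.6°

-8.6°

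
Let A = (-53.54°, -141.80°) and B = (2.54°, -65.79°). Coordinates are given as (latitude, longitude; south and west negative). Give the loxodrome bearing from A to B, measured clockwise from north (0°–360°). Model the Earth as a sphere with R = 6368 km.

Meridional parts: M(φ₁)=-1.1106, M(φ₂)=+0.0443 → ΔM = +1.1549;  Δλ = +1.3266 rad
tan C = Δλ / ΔM = +1.1487 → C = 48.96°

49.0°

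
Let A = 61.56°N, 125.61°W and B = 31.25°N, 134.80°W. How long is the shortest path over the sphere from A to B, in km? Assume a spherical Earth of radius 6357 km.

Haversine: a = sin²(Δφ/2)+cos φ₁ cos φ₂ sin²(Δλ/2) = 0.07096;  σ = 2·atan2(√a,√(1−a))
σ = 30.898° → d = Rσ = 6357·0.53927 = 3428 km

3428 km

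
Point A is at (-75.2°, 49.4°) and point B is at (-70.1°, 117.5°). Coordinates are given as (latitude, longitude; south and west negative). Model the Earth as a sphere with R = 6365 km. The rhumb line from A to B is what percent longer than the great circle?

5.6%

Great circle: σ = 0.3437 rad → d_gc = Rσ = 2187.5 km
Rhumb: Δφ = +0.0890, Δλ = +1.1886, Δψ = +0.3006, q = Δφ/Δψ = 0.2961 → d_rh = R√(Δφ²+q²Δλ²) = 2310.5 km
Excess = (2310.5 − 2187.5) / 2187.5 = 123.0 / 2187.5 = 5.62% ≈ 5.6%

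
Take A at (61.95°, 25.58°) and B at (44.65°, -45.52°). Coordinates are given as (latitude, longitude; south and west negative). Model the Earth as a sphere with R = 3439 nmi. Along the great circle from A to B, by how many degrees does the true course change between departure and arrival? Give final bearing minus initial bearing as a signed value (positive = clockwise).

Initial bearing θ₁ = atan2(sin Δλ cos φ₂, cos φ₁ sin φ₂ − sin φ₁ cos φ₂ cos Δλ) = 280.69°
Final bearing θ₂ = (initial bearing from the destination back to the start) + 180° = 220.51°
Δθ = θ₂ − θ₁ = -60.2°

-60.2°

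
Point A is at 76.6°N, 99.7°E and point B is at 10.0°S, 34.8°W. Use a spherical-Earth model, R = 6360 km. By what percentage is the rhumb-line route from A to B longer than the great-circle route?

Great circle: σ = 1.9059 rad → d_gc = Rσ = 12121.7 km
Rhumb: Δφ = -1.5115, Δλ = -2.3475, Δψ = -2.3170, q = Δφ/Δψ = 0.6523 → d_rh = R√(Δφ²+q²Δλ²) = 13684.4 km
Excess = (13684.4 − 12121.7) / 12121.7 = 1562.7 / 12121.7 = 12.89% ≈ 12.9%

12.9%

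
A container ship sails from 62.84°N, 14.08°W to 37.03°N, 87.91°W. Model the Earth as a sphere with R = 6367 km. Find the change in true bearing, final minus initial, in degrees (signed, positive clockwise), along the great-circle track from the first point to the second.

-61.1°

Initial bearing θ₁ = atan2(sin Δλ cos φ₂, cos φ₁ sin φ₂ − sin φ₁ cos φ₂ cos Δλ) = 275.74°
Final bearing θ₂ = (initial bearing from the destination back to the start) + 180° = 214.68°
Δθ = θ₂ − θ₁ = -61.1°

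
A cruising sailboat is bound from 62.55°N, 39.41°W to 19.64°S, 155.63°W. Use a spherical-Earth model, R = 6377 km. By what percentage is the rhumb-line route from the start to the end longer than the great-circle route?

Great circle: σ = 2.0830 rad → d_gc = Rσ = 13283.2 km
Rhumb: Δφ = -1.4345, Δλ = -2.0284, Δψ = -1.7593, q = Δφ/Δψ = 0.8154 → d_rh = R√(Δφ²+q²Δλ²) = 13961.3 km
Excess = (13961.3 − 13283.2) / 13283.2 = 678.1 / 13283.2 = 5.10% ≈ 5.1%

5.1%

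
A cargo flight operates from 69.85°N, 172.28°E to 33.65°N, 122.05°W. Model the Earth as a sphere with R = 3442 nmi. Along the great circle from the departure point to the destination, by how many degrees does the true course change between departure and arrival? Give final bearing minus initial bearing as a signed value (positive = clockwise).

At departure: θ₁ = atan2(sin Δλ cos φ₂, cos φ₁ sin φ₂ − sin φ₁ cos φ₂ cos Δλ) = 99.80°
At arrival: θ₂ = atan2(sin Δλ cos φ₁, −cos φ₂ sin φ₁ + sin φ₂ cos φ₁ cos Δλ) = 155.93°
Δθ = θ₂ − θ₁ = +56.1°

+56.1°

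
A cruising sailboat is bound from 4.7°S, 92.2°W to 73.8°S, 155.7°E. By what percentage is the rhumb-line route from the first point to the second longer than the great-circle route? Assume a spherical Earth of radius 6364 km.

9.4%

Great circle: σ = 1.5967 rad → d_gc = Rσ = 10161.6 km
Rhumb: Δφ = -1.2060, Δλ = -1.9565, Δψ = -1.8675, q = Δφ/Δψ = 0.6458 → d_rh = R√(Δφ²+q²Δλ²) = 11115.8 km
Excess = (11115.8 − 10161.6) / 10161.6 = 954.2 / 10161.6 = 9.39% ≈ 9.4%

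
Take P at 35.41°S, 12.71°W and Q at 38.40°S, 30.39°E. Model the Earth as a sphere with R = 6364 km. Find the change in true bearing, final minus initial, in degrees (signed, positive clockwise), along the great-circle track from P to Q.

-26.7°

At departure: θ₁ = atan2(sin Δλ cos φ₂, cos φ₁ sin φ₂ − sin φ₁ cos φ₂ cos Δλ) = 108.07°
At arrival: θ₂ = atan2(sin Δλ cos φ₁, −cos φ₂ sin φ₁ + sin φ₂ cos φ₁ cos Δλ) = 81.38°
Δθ = θ₂ − θ₁ = -26.7°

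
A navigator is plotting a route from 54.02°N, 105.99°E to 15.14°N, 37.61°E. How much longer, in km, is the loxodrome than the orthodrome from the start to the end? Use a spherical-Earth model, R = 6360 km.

Great circle: cos σ = sin φ₁ sin φ₂ + cos φ₁ cos φ₂ cos Δλ,  σ = 1.1370 rad → d_gc = 7231.430 km
Rhumb line: Δψ = -0.8574, q = Δφ/Δψ = 0.7914, d_rh = R√(Δφ²+q²Δλ²) = 7396.931 km
Excess = 7396.931 − 7231.430 = 165.501 ≈ 166 km

166 km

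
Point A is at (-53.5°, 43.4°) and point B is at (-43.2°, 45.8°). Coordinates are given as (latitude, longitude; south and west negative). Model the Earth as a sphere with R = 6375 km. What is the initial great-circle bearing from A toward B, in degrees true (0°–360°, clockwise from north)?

9.7°

θ = atan2( sin Δλ·cos φ₂ ,  cos φ₁ sin φ₂ − sin φ₁ cos φ₂ cos Δλ )
  = atan2(+0.0305, +0.1783) = 9.72°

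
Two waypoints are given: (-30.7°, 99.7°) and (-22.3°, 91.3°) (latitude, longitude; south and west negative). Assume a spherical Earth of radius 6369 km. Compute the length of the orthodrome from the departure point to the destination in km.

cos σ = sin φ₁ sin φ₂ + cos φ₁ cos φ₂ cos Δλ
      = sin(-30.70°)sin(-22.30°) + cos(-30.70°)cos(-22.30°)cos(-8.40°) = 0.9807
σ = 11.264° → d = Rσ = 6369·0.19659 = 1252 km

1252 km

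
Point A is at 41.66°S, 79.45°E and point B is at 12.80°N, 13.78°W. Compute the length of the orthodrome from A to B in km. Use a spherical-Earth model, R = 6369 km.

cos σ = sin φ₁ sin φ₂ + cos φ₁ cos φ₂ cos Δλ
      = sin(-41.66°)sin(12.80°) + cos(-41.66°)cos(12.80°)cos(-93.23°) = -0.1883
σ = 100.854° → d = Rσ = 6369·1.76024 = 11211 km

11211 km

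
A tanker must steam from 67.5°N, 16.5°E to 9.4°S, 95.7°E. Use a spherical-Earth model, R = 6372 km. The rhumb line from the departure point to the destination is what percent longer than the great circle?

2.9%

Great circle: σ = 1.6510 rad → d_gc = Rσ = 10520.4 km
Rhumb: Δφ = -1.3422, Δλ = +1.3823, Δψ = -1.7797, q = Δφ/Δψ = 0.7542 → d_rh = R√(Δφ²+q²Δλ²) = 10828.9 km
Excess = (10828.9 − 10520.4) / 10520.4 = 308.5 / 10520.4 = 2.93% ≈ 2.9%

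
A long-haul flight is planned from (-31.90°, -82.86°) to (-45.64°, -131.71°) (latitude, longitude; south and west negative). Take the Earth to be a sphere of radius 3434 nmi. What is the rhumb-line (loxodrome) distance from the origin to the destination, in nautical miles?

2415 nmi

Δψ = ln[tan(π/4+φ₂/2)/tan(π/4+φ₁/2)] = -0.3093;  Δφ = -0.2398 rad,  Δλ = -0.8526 rad
q = Δφ/Δψ = 0.7754
d = R·√(Δφ² + q²Δλ²) = 3434·0.70322 = 2415 nmi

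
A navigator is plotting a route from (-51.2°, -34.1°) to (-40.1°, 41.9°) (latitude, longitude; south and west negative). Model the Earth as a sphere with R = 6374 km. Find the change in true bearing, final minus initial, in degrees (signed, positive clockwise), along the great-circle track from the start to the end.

-58.6°

At departure: θ₁ = atan2(sin Δλ cos φ₂, cos φ₁ sin φ₂ − sin φ₁ cos φ₂ cos Δλ) = 109.26°
At arrival: θ₂ = atan2(sin Δλ cos φ₁, −cos φ₂ sin φ₁ + sin φ₂ cos φ₁ cos Δλ) = 50.65°
Δθ = θ₂ − θ₁ = -58.6°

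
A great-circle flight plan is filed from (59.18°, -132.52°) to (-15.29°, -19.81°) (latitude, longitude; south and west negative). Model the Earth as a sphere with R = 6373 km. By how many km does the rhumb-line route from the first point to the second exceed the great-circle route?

Great circle: cos σ = sin φ₁ sin φ₂ + cos φ₁ cos φ₂ cos Δλ,  σ = 2.0012 rad → d_gc = 12753.8 km
Rhumb line: Δψ = -1.5588, q = Δφ/Δψ = 0.8338, d_rh = R√(Δφ²+q²Δλ²) = 13337.5 km
Excess = 13337.5 − 12753.8 = 583.7 ≈ 584 km

584 km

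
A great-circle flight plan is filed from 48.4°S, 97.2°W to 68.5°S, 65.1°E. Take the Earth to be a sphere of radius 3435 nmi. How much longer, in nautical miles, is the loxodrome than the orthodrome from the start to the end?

1329 nmi

Great circle: cos σ = sin φ₁ sin φ₂ + cos φ₁ cos φ₂ cos Δλ,  σ = 1.0883 rad → d_gc = 3738.5 nmi
Rhumb line: Δψ = -0.6935, q = Δφ/Δψ = 0.5058, d_rh = R√(Δφ²+q²Δλ²) = 5067.1 nmi
Excess = 5067.1 − 3738.5 = 1328.6 ≈ 1329 nmi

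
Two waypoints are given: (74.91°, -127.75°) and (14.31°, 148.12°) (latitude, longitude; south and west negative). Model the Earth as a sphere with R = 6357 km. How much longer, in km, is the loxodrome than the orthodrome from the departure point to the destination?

Great circle: cos σ = sin φ₁ sin φ₂ + cos φ₁ cos φ₂ cos Δλ,  σ = 1.3032 rad → d_gc = 8284.244 km
Rhumb line: Δψ = -1.7691, q = Δφ/Δψ = 0.5978, d_rh = R√(Δφ²+q²Δλ²) = 8737.736 km
Excess = 8737.736 − 8284.244 = 453.492 ≈ 453 km

453 km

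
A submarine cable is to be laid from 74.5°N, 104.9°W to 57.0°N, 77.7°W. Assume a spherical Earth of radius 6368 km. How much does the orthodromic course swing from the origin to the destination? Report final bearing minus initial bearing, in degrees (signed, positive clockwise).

Initial bearing θ₁ = atan2(sin Δλ cos φ₂, cos φ₁ sin φ₂ − sin φ₁ cos φ₂ cos Δλ) = 134.27°
Final bearing θ₂ = (initial bearing from the destination back to the start) + 180° = 159.43°
Δθ = θ₂ − θ₁ = +25.2°

+25.2°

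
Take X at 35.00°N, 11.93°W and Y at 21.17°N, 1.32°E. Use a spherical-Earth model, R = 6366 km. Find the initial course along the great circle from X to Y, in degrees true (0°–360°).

136.4°

N = sin Δλ·cos φ₂ = +0.2137;  D = cos φ₁ sin φ₂ − sin φ₁ cos φ₂ cos Δλ = -0.2248
initial course = atan2(N, D) = 136.45°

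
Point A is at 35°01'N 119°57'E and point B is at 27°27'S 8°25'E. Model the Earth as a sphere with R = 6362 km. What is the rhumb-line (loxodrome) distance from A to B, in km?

Δψ = ln[tan(π/4+φ₂/2)/tan(π/4+φ₁/2)] = -1.1517;  Δφ = -1.0902 rad,  Δλ = -1.9466 rad
q = Δφ/Δψ = 0.9466
d = R·√(Δφ² + q²Δλ²) = 6362·2.14107 = 13621 km

13621 km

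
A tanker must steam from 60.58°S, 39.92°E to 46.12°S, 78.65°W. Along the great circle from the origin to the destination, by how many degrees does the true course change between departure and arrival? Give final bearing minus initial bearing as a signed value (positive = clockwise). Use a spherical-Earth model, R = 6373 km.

Initial bearing θ₁ = atan2(sin Δλ cos φ₂, cos φ₁ sin φ₂ − sin φ₁ cos φ₂ cos Δλ) = 223.44°
Final bearing θ₂ = (initial bearing from the destination back to the start) + 180° = 330.84°
Δθ = θ₂ − θ₁ = +107.4°

+107.4°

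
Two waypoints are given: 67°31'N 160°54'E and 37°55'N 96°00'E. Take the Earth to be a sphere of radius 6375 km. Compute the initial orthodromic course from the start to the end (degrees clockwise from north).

θ = atan2( sin Δλ·cos φ₂ ,  cos φ₁ sin φ₂ − sin φ₁ cos φ₂ cos Δλ )
  = atan2(-0.7144, -0.0742) = 264.07°

264.1°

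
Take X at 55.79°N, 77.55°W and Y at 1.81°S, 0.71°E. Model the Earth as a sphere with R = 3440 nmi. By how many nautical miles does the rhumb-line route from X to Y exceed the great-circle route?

Great circle: cos σ = sin φ₁ sin φ₂ + cos φ₁ cos φ₂ cos Δλ,  σ = 1.4825 rad → d_gc = 5099.7 nmi
Rhumb line: Δψ = -1.2101, q = Δφ/Δψ = 0.8308, d_rh = R√(Δφ²+q²Δλ²) = 5215.0 nmi
Excess = 5215.0 − 5099.7 = 115.3 ≈ 115 nmi

115 nmi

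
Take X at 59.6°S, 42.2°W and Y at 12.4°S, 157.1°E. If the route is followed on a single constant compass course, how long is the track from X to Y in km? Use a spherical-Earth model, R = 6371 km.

14548 km

Rhumb course C = atan2(Δλ, Δψ) with Δψ = ln[tan(π/4+φ₂/2)/tan(π/4+φ₁/2)] = +1.0849, Δλ = -2.8047 → C = 291.15°
d = R·|Δφ| / |cos C| = 6371·0.82380 / 0.36077 = 14548 km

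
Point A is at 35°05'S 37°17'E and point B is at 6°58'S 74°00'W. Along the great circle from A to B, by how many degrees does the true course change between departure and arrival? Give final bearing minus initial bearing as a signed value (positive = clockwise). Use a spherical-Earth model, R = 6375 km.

+56.8°

Initial bearing θ₁ = atan2(sin Δλ cos φ₂, cos φ₁ sin φ₂ − sin φ₁ cos φ₂ cos Δλ) = 251.67°
Final bearing θ₂ = (initial bearing from the destination back to the start) + 180° = 308.50°
Δθ = θ₂ − θ₁ = +56.8°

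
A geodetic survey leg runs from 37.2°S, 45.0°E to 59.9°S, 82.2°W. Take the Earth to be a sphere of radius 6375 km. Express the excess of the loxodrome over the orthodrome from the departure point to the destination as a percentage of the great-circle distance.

15.8%

Great circle: σ = 1.2854 rad → d_gc = Rσ = 8194.3 km
Rhumb: Δφ = -0.3962, Δλ = -2.2201, Δψ = -0.6131, q = Δφ/Δψ = 0.6462 → d_rh = R√(Δφ²+q²Δλ²) = 9487.9 km
Excess = (9487.9 − 8194.3) / 8194.3 = 1293.6 / 8194.3 = 15.79% ≈ 15.8%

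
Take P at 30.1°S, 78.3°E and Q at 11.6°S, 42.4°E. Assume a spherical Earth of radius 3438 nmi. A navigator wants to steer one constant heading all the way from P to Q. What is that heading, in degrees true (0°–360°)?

Meridional parts: M(φ₁)=-0.5513, M(φ₂)=-0.2039 → ΔM = +0.3475;  Δλ = -0.6266 rad
tan C = Δλ / ΔM = -1.8033 → C = 299.01°

299.0°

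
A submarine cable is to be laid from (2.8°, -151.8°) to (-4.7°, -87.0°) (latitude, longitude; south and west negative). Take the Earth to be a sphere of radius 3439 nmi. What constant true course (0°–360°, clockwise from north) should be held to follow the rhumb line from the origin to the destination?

Meridional parts: M(φ₁)=+0.0489, M(φ₂)=-0.0821 → ΔM = -0.1310;  Δλ = +1.1310 rad
tan C = Δλ / ΔM = -8.6326 → C = 96.61°

96.6°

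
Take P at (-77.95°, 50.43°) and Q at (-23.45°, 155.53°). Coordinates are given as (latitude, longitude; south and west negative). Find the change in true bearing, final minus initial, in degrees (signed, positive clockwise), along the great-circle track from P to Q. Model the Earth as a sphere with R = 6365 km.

-97.3°

Initial bearing θ₁ = atan2(sin Δλ cos φ₂, cos φ₁ sin φ₂ − sin φ₁ cos φ₂ cos Δλ) = 109.68°
Final bearing θ₂ = (initial bearing from the destination back to the start) + 180° = 12.37°
Δθ = θ₂ − θ₁ = -97.3°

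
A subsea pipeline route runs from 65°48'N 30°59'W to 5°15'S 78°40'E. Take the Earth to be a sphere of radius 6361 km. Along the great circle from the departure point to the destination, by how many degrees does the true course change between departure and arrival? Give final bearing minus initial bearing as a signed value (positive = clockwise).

At departure: θ₁ = atan2(sin Δλ cos φ₂, cos φ₁ sin φ₂ − sin φ₁ cos φ₂ cos Δλ) = 74.06°
At arrival: θ₂ = atan2(sin Δλ cos φ₁, −cos φ₂ sin φ₁ + sin φ₂ cos φ₁ cos Δλ) = 156.68°
Δθ = θ₂ − θ₁ = +82.6°

+82.6°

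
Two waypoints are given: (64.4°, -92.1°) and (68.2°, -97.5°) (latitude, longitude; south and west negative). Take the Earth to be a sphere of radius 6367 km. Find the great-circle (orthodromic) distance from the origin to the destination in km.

cos σ = sin φ₁ sin φ₂ + cos φ₁ cos φ₂ cos Δλ
      = sin(64.40°)sin(68.20°) + cos(64.40°)cos(68.20°)cos(-5.40°) = 0.9971
σ = 4.373° → d = Rσ = 6367·0.07632 = 486 km

486 km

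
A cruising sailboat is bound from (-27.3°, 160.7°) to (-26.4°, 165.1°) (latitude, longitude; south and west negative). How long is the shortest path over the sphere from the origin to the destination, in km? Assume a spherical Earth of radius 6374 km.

Haversine: a = sin²(Δφ/2)+cos φ₁ cos φ₂ sin²(Δλ/2) = 0.00123;  σ = 2·atan2(√a,√(1−a))
σ = 4.027° → d = Rσ = 6374·0.07029 = 448 km

448 km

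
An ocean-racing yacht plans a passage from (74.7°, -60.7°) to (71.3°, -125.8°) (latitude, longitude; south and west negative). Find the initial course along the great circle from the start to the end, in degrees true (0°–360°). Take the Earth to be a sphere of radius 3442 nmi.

θ = atan2( sin Δλ·cos φ₂ ,  cos φ₁ sin φ₂ − sin φ₁ cos φ₂ cos Δλ )
  = atan2(-0.2908, +0.1197) = 292.38°

292.4°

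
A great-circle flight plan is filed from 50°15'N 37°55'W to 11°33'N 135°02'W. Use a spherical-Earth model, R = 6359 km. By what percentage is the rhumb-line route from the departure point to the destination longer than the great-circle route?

Great circle: σ = 1.4944 rad → d_gc = Rσ = 9502.9 km
Rhumb: Δφ = -0.6754, Δλ = -1.6950, Δψ = -0.8145, q = Δφ/Δψ = 0.8292 → d_rh = R√(Δφ²+q²Δλ²) = 9916.5 km
Excess = (9916.5 − 9502.9) / 9502.9 = 413.6 / 9502.9 = 4.352% ≈ 4.4%

4.4%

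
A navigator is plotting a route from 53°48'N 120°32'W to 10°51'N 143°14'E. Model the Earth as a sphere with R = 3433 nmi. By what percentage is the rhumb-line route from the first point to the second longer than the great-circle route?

Great circle: σ = 1.4818 rad → d_gc = Rσ = 5086.9 nmi
Rhumb: Δφ = -0.7496, Δλ = -1.6796, Δψ = -0.9277, q = Δφ/Δψ = 0.8080 → d_rh = R√(Δφ²+q²Δλ²) = 5322.5 nmi
Excess = (5322.5 − 5086.9) / 5086.9 = 235.6 / 5086.9 = 4.63% ≈ 4.6%

4.6%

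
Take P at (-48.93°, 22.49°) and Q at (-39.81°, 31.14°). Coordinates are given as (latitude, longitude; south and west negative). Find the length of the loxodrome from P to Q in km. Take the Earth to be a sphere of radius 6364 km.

1223 km

Δψ = ln[tan(π/4+φ₂/2)/tan(π/4+φ₁/2)] = +0.2234;  Δφ = +0.1592 rad,  Δλ = +0.1510 rad
q = Δφ/Δψ = 0.7126
d = R·√(Δφ² + q²Δλ²) = 6364·0.19212 = 1223 km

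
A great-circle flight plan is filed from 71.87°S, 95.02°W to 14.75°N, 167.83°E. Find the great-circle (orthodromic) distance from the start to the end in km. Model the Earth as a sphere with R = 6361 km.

Haversine: a = sin²(Δφ/2)+cos φ₁ cos φ₂ sin²(Δλ/2) = 0.63971;  σ = 2·atan2(√a,√(1−a))
σ = 106.225° → d = Rσ = 6361·1.85398 = 11793 km

11793 km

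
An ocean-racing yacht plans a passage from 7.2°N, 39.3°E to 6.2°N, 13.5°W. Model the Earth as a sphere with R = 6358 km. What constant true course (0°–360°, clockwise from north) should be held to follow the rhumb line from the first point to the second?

268.9°

Meridional parts: M(φ₁)=+0.1260, M(φ₂)=+0.1084 → ΔM = -0.0176;  Δλ = -0.9215 rad
tan C = Δλ / ΔM = +52.4387 → C = 268.91°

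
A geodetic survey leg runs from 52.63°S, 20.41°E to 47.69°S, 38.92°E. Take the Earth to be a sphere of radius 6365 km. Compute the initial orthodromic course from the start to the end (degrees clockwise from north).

74.7°

θ = atan2( sin Δλ·cos φ₂ ,  cos φ₁ sin φ₂ − sin φ₁ cos φ₂ cos Δλ )
  = atan2(+0.2137, +0.0584) = 74.71°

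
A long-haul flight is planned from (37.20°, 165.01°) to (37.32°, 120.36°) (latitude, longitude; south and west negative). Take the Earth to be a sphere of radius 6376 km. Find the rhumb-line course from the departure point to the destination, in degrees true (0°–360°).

270.2°

Δψ = ln[tan(π/4+φ₂/2)/tan(π/4+φ₁/2)] = +0.0026
Δλ = -0.7793 rad (taken the short way round)
course = atan2(Δλ, Δψ) = 270.19°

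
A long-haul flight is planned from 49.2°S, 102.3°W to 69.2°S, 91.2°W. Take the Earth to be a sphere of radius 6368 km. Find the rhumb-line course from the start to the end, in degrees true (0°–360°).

Δψ = ln[tan(π/4+φ₂/2)/tan(π/4+φ₁/2)] = -0.7062
Δλ = +0.1937 rad (taken the short way round)
course = atan2(Δλ, Δψ) = 164.66°

164.7°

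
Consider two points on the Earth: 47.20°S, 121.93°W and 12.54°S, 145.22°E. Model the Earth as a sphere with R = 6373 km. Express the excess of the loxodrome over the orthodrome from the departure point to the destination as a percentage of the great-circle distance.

3.6%

Great circle: σ = 1.4441 rad → d_gc = Rσ = 9203.4 km
Rhumb: Δφ = +0.6049, Δλ = -1.6205, Δψ = +0.7161, q = Δφ/Δψ = 0.8447 → d_rh = R√(Δφ²+q²Δλ²) = 9537.9 km
Excess = (9537.9 − 9203.4) / 9203.4 = 334.5 / 9203.4 = 3.63% ≈ 3.6%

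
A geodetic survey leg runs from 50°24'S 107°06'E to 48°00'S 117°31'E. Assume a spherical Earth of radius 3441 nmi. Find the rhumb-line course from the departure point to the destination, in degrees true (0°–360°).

Meridional parts: M(φ₁)=-1.0216, M(φ₂)=-0.9575 → ΔM = +0.0641;  Δλ = +0.1818 rad
tan C = Δλ / ΔM = +2.8353 → C = 70.57°

70.6°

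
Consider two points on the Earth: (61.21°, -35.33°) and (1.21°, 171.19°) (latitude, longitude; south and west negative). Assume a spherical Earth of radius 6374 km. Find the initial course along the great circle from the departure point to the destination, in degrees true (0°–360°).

N = sin Δλ·cos φ₂ = -0.4464;  D = cos φ₁ sin φ₂ − sin φ₁ cos φ₂ cos Δλ = +0.7942
initial course = atan2(N, D) = 330.66°

330.7°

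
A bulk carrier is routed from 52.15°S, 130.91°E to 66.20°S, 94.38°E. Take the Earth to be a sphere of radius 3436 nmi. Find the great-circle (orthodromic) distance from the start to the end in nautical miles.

cos σ = sin φ₁ sin φ₂ + cos φ₁ cos φ₂ cos Δλ
      = sin(-52.15°)sin(-66.20°) + cos(-52.15°)cos(-66.20°)cos(-36.53°) = 0.9214
σ = 22.863° → d = Rσ = 3436·0.39903 = 1371 nmi

1371 nmi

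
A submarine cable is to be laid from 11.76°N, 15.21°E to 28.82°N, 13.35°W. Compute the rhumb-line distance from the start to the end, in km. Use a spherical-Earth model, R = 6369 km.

Rhumb course C = atan2(Δλ, Δψ) with Δψ = ln[tan(π/4+φ₂/2)/tan(π/4+φ₁/2)] = +0.3190, Δλ = -0.4985 → C = 302.61°
d = R·|Δφ| / |cos C| = 6369·0.29775 / 0.53898 = 3518 km

3518 km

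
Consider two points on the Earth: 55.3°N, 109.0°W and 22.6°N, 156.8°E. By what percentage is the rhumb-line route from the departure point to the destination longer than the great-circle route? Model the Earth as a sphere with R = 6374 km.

5.7%

Great circle: σ = 1.2897 rad → d_gc = Rσ = 8220.2 km
Rhumb: Δφ = -0.5707, Δλ = -1.6441, Δψ = -0.7583, q = Δφ/Δψ = 0.7526 → d_rh = R√(Δφ²+q²Δλ²) = 8685.7 km
Excess = (8685.7 − 8220.2) / 8220.2 = 465.5 / 8220.2 = 5.66% ≈ 5.7%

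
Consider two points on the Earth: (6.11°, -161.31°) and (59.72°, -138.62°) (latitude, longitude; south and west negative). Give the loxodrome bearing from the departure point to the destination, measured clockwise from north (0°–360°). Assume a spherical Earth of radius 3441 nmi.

18.3°

Meridional parts: M(φ₁)=+0.1068, M(φ₂)=+1.3072 → ΔM = +1.2004;  Δλ = +0.3960 rad
tan C = Δλ / ΔM = +0.3299 → C = 18.26°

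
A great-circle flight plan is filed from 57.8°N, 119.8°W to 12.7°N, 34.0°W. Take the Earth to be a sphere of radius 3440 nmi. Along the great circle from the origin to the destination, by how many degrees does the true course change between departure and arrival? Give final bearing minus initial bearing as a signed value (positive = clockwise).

Initial bearing θ₁ = atan2(sin Δλ cos φ₂, cos φ₁ sin φ₂ − sin φ₁ cos φ₂ cos Δλ) = 86.67°
Final bearing θ₂ = (initial bearing from the destination back to the start) + 180° = 146.95°
Δθ = θ₂ − θ₁ = +60.3°

+60.3°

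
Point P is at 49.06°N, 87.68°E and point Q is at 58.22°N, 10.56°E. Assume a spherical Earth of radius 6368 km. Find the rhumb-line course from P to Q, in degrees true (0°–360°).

Δψ = ln[tan(π/4+φ₂/2)/tan(π/4+φ₁/2)] = +0.2710
Δλ = -1.3460 rad (taken the short way round)
course = atan2(Δλ, Δψ) = 281.38°

281.4°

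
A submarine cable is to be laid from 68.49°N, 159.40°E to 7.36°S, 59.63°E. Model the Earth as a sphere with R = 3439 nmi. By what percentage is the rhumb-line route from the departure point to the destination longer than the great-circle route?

5.4%

Great circle: σ = 1.7527 rad → d_gc = Rσ = 6027.5 nmi
Rhumb: Δφ = -1.3238, Δλ = -1.7413, Δψ = -1.7898, q = Δφ/Δψ = 0.7396 → d_rh = R√(Δφ²+q²Δλ²) = 6351.8 nmi
Excess = (6351.8 − 6027.5) / 6027.5 = 324.3 / 6027.5 = 5.38% ≈ 5.4%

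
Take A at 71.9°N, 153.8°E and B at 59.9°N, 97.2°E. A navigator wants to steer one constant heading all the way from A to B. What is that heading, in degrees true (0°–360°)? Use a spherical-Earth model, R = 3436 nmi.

Meridional parts: M(φ₁)=+1.8371, M(φ₂)=+1.3135 → ΔM = -0.5236;  Δλ = -0.9879 rad
tan C = Δλ / ΔM = +1.8866 → C = 242.07°

242.1°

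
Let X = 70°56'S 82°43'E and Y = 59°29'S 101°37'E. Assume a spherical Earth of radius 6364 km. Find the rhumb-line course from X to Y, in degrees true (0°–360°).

Meridional parts: M(φ₁)=-1.7841, M(φ₂)=-1.2991 → ΔM = +0.4851;  Δλ = +0.3299 rad
tan C = Δλ / ΔM = +0.6800 → C = 34.22°

34.2°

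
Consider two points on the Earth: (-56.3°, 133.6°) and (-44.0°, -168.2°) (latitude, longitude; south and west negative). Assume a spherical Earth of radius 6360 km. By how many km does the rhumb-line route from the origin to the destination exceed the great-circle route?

114 km

Great circle: cos σ = sin φ₁ sin φ₂ + cos φ₁ cos φ₂ cos Δλ,  σ = 0.6628 rad → d_gc = 4215.7 km
Rhumb line: Δψ = +0.3375, q = Δφ/Δψ = 0.6360, d_rh = R√(Δφ²+q²Δλ²) = 4329.6 km
Excess = 4329.6 − 4215.7 = 113.9 ≈ 114 km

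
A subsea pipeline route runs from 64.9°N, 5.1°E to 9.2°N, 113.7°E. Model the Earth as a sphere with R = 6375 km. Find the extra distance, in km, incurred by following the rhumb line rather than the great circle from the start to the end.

788 km

Great circle: cos σ = sin φ₁ sin φ₂ + cos φ₁ cos φ₂ cos Δλ,  σ = 1.5596 rad → d_gc = 9942.3 km
Rhumb line: Δψ = -1.3411, q = Δφ/Δψ = 0.7249, d_rh = R√(Δφ²+q²Δλ²) = 10730.0 km
Excess = 10730.0 − 9942.3 = 787.7 ≈ 788 km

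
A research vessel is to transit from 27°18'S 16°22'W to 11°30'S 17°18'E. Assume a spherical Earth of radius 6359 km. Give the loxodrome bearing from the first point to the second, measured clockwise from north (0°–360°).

63.5°

Meridional parts: M(φ₁)=-0.4956, M(φ₂)=-0.2021 → ΔM = +0.2935;  Δλ = +0.5876 rad
tan C = Δλ / ΔM = +2.0019 → C = 63.46°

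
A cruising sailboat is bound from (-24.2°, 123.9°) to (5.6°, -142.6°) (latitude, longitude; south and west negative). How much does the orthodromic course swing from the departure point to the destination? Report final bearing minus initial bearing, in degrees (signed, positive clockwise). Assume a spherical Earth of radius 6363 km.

At departure: θ₁ = atan2(sin Δλ cos φ₂, cos φ₁ sin φ₂ − sin φ₁ cos φ₂ cos Δλ) = 86.31°
At arrival: θ₂ = atan2(sin Δλ cos φ₁, −cos φ₂ sin φ₁ + sin φ₂ cos φ₁ cos Δλ) = 66.15°
Δθ = θ₂ − θ₁ = -20.2°

-20.2°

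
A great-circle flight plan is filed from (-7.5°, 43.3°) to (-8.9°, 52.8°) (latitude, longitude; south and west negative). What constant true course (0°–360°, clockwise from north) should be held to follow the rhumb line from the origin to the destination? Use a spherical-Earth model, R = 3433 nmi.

98.5°

Δψ = ln[tan(π/4+φ₂/2)/tan(π/4+φ₁/2)] = -0.0247
Δλ = +0.1658 rad (taken the short way round)
course = atan2(Δλ, Δψ) = 98.47°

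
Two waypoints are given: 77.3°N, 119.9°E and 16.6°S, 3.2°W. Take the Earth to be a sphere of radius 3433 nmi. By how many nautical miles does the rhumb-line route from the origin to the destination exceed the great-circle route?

Great circle: cos σ = sin φ₁ sin φ₂ + cos φ₁ cos φ₂ cos Δλ,  σ = 1.9755 rad → d_gc = 6781.9 nmi
Rhumb line: Δψ = -2.4895, q = Δφ/Δψ = 0.6583, d_rh = R√(Δφ²+q²Δλ²) = 7431.7 nmi
Excess = 7431.7 − 6781.9 = 649.8 ≈ 650 nmi

650 nmi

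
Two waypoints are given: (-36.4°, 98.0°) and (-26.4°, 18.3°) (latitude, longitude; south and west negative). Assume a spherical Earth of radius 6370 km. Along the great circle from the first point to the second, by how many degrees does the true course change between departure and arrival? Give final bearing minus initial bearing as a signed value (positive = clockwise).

+47.2°

Initial bearing θ₁ = atan2(sin Δλ cos φ₂, cos φ₁ sin φ₂ − sin φ₁ cos φ₂ cos Δλ) = 253.39°
Final bearing θ₂ = (initial bearing from the destination back to the start) + 180° = 300.56°
Δθ = θ₂ − θ₁ = +47.2°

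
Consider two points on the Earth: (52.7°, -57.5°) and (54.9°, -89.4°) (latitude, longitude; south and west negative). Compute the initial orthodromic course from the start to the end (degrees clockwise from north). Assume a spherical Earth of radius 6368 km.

θ = atan2( sin Δλ·cos φ₂ ,  cos φ₁ sin φ₂ − sin φ₁ cos φ₂ cos Δλ )
  = atan2(-0.3039, +0.1075) = 289.48°

289.5°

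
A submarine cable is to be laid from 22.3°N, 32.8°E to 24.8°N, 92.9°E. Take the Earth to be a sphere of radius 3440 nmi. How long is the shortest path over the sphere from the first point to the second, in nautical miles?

Haversine: a = sin²(Δφ/2)+cos φ₁ cos φ₂ sin²(Δλ/2) = 0.21108;  σ = 2·atan2(√a,√(1−a))
σ = 54.702° → d = Rσ = 3440·0.95472 = 3284 nmi

3284 nmi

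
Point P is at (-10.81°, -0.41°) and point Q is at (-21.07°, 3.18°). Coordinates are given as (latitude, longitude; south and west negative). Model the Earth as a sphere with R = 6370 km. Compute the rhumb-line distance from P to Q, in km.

1203 km

Δψ = ln[tan(π/4+φ₂/2)/tan(π/4+φ₁/2)] = -0.1865;  Δφ = -0.1791 rad,  Δλ = +0.0627 rad
q = Δφ/Δψ = 0.9601
d = R·√(Δφ² + q²Δλ²) = 6370·0.18890 = 1203 km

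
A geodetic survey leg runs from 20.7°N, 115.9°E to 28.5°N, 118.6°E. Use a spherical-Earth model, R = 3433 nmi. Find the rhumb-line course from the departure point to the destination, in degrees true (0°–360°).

Meridional parts: M(φ₁)=+0.3694, M(φ₂)=+0.5193 → ΔM = +0.1499;  Δλ = +0.0471 rad
tan C = Δλ / ΔM = +0.3144 → C = 17.45°

17.5°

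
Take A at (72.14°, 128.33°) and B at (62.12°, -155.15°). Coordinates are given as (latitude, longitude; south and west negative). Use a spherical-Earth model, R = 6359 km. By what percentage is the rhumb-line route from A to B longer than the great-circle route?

6.7%

Great circle: σ = 0.5059 rad → d_gc = Rσ = 3216.7 km
Rhumb: Δφ = -0.1749, Δλ = +1.3355, Δψ = -0.4572, q = Δφ/Δψ = 0.3825 → d_rh = R√(Δφ²+q²Δλ²) = 3433.5 km
Excess = (3433.5 − 3216.7) / 3216.7 = 216.8 / 3216.7 = 6.74% ≈ 6.7%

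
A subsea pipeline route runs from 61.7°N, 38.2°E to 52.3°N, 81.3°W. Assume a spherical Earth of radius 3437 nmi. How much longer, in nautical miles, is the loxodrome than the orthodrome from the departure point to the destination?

Great circle: cos σ = sin φ₁ sin φ₂ + cos φ₁ cos φ₂ cos Δλ,  σ = 0.9838 rad → d_gc = 3381.199 nmi
Rhumb line: Δψ = -0.3032, q = Δφ/Δψ = 0.5411, d_rh = R√(Δφ²+q²Δλ²) = 3919.698 nmi
Excess = 3919.698 − 3381.199 = 538.499 ≈ 538 nmi

538 nmi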